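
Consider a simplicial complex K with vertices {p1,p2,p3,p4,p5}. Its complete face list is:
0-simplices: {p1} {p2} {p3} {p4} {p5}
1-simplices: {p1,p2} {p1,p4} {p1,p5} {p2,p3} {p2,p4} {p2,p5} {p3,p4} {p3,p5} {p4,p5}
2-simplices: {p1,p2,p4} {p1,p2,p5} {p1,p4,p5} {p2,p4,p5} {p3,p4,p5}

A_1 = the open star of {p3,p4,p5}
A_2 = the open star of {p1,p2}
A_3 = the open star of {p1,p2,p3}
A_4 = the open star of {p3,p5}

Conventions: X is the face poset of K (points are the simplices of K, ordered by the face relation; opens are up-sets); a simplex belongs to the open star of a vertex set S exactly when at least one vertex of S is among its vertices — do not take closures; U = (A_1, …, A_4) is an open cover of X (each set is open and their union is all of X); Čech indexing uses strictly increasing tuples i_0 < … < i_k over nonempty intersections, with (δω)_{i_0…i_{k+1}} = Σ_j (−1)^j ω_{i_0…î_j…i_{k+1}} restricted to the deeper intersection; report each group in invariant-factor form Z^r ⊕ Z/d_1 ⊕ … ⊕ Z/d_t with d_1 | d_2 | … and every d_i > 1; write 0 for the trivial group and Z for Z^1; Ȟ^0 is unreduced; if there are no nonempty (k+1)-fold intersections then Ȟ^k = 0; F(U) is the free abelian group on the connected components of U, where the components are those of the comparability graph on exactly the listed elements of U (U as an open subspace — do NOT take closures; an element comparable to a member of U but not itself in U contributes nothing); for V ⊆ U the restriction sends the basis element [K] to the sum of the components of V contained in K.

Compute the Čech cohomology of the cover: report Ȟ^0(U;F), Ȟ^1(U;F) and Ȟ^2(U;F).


nerve simplices:
  A1={{p3},{p4},{p5},{p1,p4},{p1,p5},{p2,p3},{p2,p4},{p2,p5},{p3,p4},{p3,p5},{p4,p5},{p1,p2,p4},{p1,p2,p5},{p1,p4,p5},{p2,p4,p5},{p3,p4,p5}} A2={{p1},{p2},{p1,p2},{p1,p4},{p1,p5},{p2,p3},{p2,p4},{p2,p5},{p1,p2,p4},{p1,p2,p5},{p1,p4,p5},{p2,p4,p5}} A3={{p1},{p2},{p3},{p1,p2},{p1,p4},{p1,p5},{p2,p3},{p2,p4},{p2,p5},{p3,p4},{p3,p5},{p1,p2,p4},{p1,p2,p5},{p1,p4,p5},{p2,p4,p5},{p3,p4,p5}} A4={{p3},{p5},{p1,p5},{p2,p3},{p2,p5},{p3,p4},{p3,p5},{p4,p5},{p1,p2,p5},{p1,p4,p5},{p2,p4,p5},{p3,p4,p5}}
  A12={{p1,p4},{p1,p5},{p2,p3},{p2,p4},{p2,p5},{p1,p2,p4},{p1,p2,p5},{p1,p4,p5},{p2,p4,p5}} A13={{p3},{p1,p4},{p1,p5},{p2,p3},{p2,p4},{p2,p5},{p3,p4},{p3,p5},{p1,p2,p4},{p1,p2,p5},{p1,p4,p5},{p2,p4,p5},{p3,p4,p5}} A14={{p3},{p5},{p1,p5},{p2,p3},{p2,p5},{p3,p4},{p3,p5},{p4,p5},{p1,p2,p5},{p1,p4,p5},{p2,p4,p5},{p3,p4,p5}} A23={{p1},{p2},{p1,p2},{p1,p4},{p1,p5},{p2,p3},{p2,p4},{p2,p5},{p1,p2,p4},{p1,p2,p5},{p1,p4,p5},{p2,p4,p5}} A24={{p1,p5},{p2,p3},{p2,p5},{p1,p2,p5},{p1,p4,p5},{p2,p4,p5}} A34={{p3},{p1,p5},{p2,p3},{p2,p5},{p3,p4},{p3,p5},{p1,p2,p5},{p1,p4,p5},{p2,p4,p5},{p3,p4,p5}}
  A123={{p1,p4},{p1,p5},{p2,p3},{p2,p4},{p2,p5},{p1,p2,p4},{p1,p2,p5},{p1,p4,p5},{p2,p4,p5}} A124={{p1,p5},{p2,p3},{p2,p5},{p1,p2,p5},{p1,p4,p5},{p2,p4,p5}} A134={{p3},{p1,p5},{p2,p3},{p2,p5},{p3,p4},{p3,p5},{p1,p2,p5},{p1,p4,p5},{p2,p4,p5},{p3,p4,p5}} A234={{p1,p5},{p2,p3},{p2,p5},{p1,p2,p5},{p1,p4,p5},{p2,p4,p5}}
  A1234={{p1,p5},{p2,p3},{p2,p5},{p1,p2,p5},{p1,p4,p5},{p2,p4,p5}}
components per intersection:
  A1: {{p3},{p4},{p5},{p1,p4},{p1,p5},{p2,p3},{p2,p4},{p2,p5},{p3,p4},{p3,p5},{p4,p5},{p1,p2,p4},{p1,p2,p5},{p1,p4,p5},{p2,p4,p5},{p3,p4,p5}}
  A2: {{p1},{p2},{p1,p2},{p1,p4},{p1,p5},{p2,p3},{p2,p4},{p2,p5},{p1,p2,p4},{p1,p2,p5},{p1,p4,p5},{p2,p4,p5}}
  A3: {{p1},{p2},{p3},{p1,p2},{p1,p4},{p1,p5},{p2,p3},{p2,p4},{p2,p5},{p3,p4},{p3,p5},{p1,p2,p4},{p1,p2,p5},{p1,p4,p5},{p2,p4,p5},{p3,p4,p5}}
  A4: {{p3},{p5},{p1,p5},{p2,p3},{p2,p5},{p3,p4},{p3,p5},{p4,p5},{p1,p2,p5},{p1,p4,p5},{p2,p4,p5},{p3,p4,p5}}
  A12: {{p1,p4},{p1,p5},{p2,p4},{p2,p5},{p1,p2,p4},{p1,p2,p5},{p1,p4,p5},{p2,p4,p5}} {{p2,p3}}
  A13: {{p3},{p2,p3},{p3,p4},{p3,p5},{p3,p4,p5}} {{p1,p4},{p1,p5},{p2,p4},{p2,p5},{p1,p2,p4},{p1,p2,p5},{p1,p4,p5},{p2,p4,p5}}
  A14: {{p3},{p5},{p1,p5},{p2,p3},{p2,p5},{p3,p4},{p3,p5},{p4,p5},{p1,p2,p5},{p1,p4,p5},{p2,p4,p5},{p3,p4,p5}}
  A23: {{p1},{p2},{p1,p2},{p1,p4},{p1,p5},{p2,p3},{p2,p4},{p2,p5},{p1,p2,p4},{p1,p2,p5},{p1,p4,p5},{p2,p4,p5}}
  A24: {{p1,p5},{p2,p5},{p1,p2,p5},{p1,p4,p5},{p2,p4,p5}} {{p2,p3}}
  A34: {{p3},{p2,p3},{p3,p4},{p3,p5},{p3,p4,p5}} {{p1,p5},{p2,p5},{p1,p2,p5},{p1,p4,p5},{p2,p4,p5}}
  A123: {{p1,p4},{p1,p5},{p2,p4},{p2,p5},{p1,p2,p4},{p1,p2,p5},{p1,p4,p5},{p2,p4,p5}} {{p2,p3}}
  A124: {{p1,p5},{p2,p5},{p1,p2,p5},{p1,p4,p5},{p2,p4,p5}} {{p2,p3}}
  A134: {{p3},{p2,p3},{p3,p4},{p3,p5},{p3,p4,p5}} {{p1,p5},{p2,p5},{p1,p2,p5},{p1,p4,p5},{p2,p4,p5}}
  A234: {{p1,p5},{p2,p5},{p1,p2,p5},{p1,p4,p5},{p2,p4,p5}} {{p2,p3}}
  A1234: {{p1,p5},{p2,p5},{p1,p2,p5},{p1,p4,p5},{p2,p4,p5}} {{p2,p3}}
C dims 4,10,8,2; δ0: rk 3, SNF 1^3; δ1: rk 6, SNF 1^6; δ2: rk 2, SNF 1^2
degree 0: 4−3−0 = 1 → Ȟ^0 ≅ Z
degree 1: 10−6−3 = 1 → Ȟ^1 ≅ Z
degree 2: 8−2−6 = 0 → Ȟ^2 ≅ 0

Ȟ^0 = Z; Ȟ^1 = Z; Ȟ^2 = 0


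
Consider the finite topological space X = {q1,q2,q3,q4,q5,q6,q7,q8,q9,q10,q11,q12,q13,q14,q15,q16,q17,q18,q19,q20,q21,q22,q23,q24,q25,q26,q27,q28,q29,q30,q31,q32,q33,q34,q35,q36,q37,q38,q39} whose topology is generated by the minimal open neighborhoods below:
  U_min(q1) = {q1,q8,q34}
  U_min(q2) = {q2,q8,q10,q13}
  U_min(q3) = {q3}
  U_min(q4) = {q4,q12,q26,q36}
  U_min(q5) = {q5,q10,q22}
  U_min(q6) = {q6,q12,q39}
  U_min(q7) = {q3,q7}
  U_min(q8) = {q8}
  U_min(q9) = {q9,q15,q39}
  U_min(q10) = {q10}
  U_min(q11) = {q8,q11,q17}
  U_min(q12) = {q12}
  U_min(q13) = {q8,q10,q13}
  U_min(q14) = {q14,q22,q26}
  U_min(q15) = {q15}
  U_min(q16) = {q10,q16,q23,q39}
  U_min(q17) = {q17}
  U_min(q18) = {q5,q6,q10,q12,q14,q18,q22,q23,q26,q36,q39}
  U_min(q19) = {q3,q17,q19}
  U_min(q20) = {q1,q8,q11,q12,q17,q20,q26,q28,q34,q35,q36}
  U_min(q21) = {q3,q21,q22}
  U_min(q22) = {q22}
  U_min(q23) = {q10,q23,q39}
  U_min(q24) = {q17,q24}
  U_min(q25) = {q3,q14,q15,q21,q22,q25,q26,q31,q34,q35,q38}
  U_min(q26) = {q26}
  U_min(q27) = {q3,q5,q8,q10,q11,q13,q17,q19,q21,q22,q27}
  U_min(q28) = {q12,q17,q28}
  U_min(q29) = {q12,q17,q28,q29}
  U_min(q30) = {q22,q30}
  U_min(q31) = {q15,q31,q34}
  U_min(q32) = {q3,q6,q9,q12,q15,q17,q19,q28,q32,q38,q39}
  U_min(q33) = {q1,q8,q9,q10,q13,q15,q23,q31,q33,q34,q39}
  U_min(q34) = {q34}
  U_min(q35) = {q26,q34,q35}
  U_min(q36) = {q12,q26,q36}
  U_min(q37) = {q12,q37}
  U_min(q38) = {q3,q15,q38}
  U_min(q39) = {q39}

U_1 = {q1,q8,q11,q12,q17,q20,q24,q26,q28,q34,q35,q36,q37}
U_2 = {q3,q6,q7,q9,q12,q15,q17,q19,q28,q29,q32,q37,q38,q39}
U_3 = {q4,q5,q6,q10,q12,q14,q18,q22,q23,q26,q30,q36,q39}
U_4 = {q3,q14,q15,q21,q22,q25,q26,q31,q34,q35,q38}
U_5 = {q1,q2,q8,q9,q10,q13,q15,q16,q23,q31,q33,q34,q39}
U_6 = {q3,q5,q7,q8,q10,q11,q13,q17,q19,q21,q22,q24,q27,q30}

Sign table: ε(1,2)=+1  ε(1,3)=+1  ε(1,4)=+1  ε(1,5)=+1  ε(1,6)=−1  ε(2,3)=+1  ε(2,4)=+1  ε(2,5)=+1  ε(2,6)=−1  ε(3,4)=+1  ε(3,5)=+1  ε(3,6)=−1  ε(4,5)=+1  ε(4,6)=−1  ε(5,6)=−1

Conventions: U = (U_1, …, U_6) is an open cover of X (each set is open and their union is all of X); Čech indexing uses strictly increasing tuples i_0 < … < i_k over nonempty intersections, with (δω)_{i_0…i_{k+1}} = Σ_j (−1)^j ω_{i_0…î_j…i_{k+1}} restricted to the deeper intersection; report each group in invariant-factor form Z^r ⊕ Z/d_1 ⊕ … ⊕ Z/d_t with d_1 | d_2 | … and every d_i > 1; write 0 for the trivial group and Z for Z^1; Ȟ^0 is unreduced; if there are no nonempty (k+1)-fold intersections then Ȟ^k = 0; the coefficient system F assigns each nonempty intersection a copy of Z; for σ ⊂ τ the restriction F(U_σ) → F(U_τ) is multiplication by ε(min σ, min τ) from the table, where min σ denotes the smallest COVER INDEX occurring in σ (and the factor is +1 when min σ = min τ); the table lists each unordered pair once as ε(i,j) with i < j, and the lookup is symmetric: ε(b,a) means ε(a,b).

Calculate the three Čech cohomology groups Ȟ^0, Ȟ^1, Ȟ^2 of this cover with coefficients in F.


nerve of the cover:
  U12={q12,q17,q28,q37} U13={q12,q26,q36} U14={q26,q34,q35} U15={q1,q8,q34} U16={q8,q11,q17,q24} U23={q6,q12,q39} U24={q3,q15,q38} U25={q9,q15,q39} U26={q3,q7,q17,q19} U34={q14,q22,q26} U35={q10,q23,q39} U36={q5,q10,q22,q30} U45={q15,q31,q34} U46={q3,q21,q22} U56={q8,q10,q13}
  U123={q12} U126={q17} U134={q26} U145={q34} U156={q8} U235={q39} U245={q15} U246={q3} U346={q22} U356={q10}
C dims 6,15,10; δ0: rk 5, SNF 1^5; δ1: rk 10, SNF 1^9·2
Ȟ^0 = (6 − 5) − 0 = 1, so Ȟ^0 ≅ Z
Ȟ^1 = (15 − 10) − 5 = 0, so Ȟ^1 ≅ 0
Ȟ^2 = (10 − 0) − 10 = 0 plus torsion [2], so Ȟ^2 ≅ Z/2

Ȟ^0(U;F) ≅ Z; Ȟ^1(U;F) ≅ 0; Ȟ^2(U;F) ≅ Z/2


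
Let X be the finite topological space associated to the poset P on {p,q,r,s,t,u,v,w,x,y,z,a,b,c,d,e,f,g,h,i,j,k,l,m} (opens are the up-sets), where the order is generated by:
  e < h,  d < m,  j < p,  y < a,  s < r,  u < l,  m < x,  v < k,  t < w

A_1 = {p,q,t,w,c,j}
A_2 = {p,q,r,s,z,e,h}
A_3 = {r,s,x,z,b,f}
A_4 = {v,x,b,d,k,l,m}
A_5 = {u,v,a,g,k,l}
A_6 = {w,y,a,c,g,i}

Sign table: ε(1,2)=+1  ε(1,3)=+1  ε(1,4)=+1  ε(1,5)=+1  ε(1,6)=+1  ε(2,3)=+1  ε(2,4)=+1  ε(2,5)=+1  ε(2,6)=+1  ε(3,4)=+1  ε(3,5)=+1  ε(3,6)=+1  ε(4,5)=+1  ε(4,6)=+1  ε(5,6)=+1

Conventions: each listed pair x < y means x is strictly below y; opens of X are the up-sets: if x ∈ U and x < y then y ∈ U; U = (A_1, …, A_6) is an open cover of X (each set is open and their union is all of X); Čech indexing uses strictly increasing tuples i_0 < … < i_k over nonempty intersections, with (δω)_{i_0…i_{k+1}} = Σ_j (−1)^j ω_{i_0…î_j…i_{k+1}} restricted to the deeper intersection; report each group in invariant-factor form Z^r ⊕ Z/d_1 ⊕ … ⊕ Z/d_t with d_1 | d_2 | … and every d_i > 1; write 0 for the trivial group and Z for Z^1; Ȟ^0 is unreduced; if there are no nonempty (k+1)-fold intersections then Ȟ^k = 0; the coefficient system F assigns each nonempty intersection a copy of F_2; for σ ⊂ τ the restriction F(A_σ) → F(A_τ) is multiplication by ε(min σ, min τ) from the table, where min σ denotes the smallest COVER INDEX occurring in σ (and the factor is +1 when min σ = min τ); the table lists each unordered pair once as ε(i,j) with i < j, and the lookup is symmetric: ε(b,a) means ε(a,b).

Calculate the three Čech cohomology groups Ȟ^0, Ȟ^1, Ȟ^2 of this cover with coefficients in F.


Ȟ^0 ≅ Z/2, Ȟ^1 ≅ Z/2 and Ȟ^2 ≅ 0

cover nerve:
  A12={p,q} A16={w,c} A23={r,s,z} A34={x,b} A45={v,k,l} A56={a,g}
C dims 6,6; δ0: rk_F2 5
Ȟ^0: (6−5)−0=1 ⇒ Z/2
Ȟ^1: (6−0)−5=1 ⇒ Z/2
Ȟ^2: (0−0)−0=0 ⇒ 0


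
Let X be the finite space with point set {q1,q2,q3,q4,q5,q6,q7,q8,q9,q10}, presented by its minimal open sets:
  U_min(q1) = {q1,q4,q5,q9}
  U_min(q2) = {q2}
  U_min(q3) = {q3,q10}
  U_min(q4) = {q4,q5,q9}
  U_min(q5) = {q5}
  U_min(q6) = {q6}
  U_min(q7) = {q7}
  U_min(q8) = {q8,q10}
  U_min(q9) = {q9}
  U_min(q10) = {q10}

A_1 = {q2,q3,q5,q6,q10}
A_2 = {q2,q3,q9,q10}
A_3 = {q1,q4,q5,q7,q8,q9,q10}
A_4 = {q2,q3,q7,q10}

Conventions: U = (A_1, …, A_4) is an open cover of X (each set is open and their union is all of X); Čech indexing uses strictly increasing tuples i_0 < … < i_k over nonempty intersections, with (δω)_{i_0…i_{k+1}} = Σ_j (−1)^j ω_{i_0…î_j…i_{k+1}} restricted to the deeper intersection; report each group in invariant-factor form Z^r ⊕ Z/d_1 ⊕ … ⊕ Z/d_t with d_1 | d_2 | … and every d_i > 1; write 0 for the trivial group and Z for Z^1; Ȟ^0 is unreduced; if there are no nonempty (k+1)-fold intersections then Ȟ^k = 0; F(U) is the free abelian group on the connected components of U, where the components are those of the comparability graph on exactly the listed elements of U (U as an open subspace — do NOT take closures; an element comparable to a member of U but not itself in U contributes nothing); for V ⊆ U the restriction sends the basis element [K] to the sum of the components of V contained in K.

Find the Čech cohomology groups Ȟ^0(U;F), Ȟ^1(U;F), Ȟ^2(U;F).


Ȟ^0 ≅ Z^5; Ȟ^1 ≅ 0; Ȟ^2 ≅ 0

nonempty intersections:
  A12={q2,q3,q10} A13={q5,q10} A14={q2,q3,q10} A23={q9,q10} A24={q2,q3,q10} A34={q7,q10}
  A123={q10} A124={q2,q3,q10} A134={q10} A234={q10}
  A1234={q10}
components per intersection:
  A1: {q2} {q3,q10} {q5} {q6}
  A2: {q2} {q3,q10} {q9}
  A3: {q1,q4,q5,q9} {q7} {q8,q10}
  A4: {q2} {q3,q10} {q7}
  A12: {q2} {q3,q10}
  A13: {q5} {q10}
  A14: {q2} {q3,q10}
  A23: {q9} {q10}
  A24: {q2} {q3,q10}
  A34: {q7} {q10}
  A123: {q10}
  A124: {q2} {q3,q10}
  A134: {q10}
  A234: {q10}
  A1234: {q10}
C dims 13,12,5,1; δ0: rk 8, SNF 1^8; δ1: rk 4, SNF 1^4; δ2: rk 1, SNF 1^1
Ȟ^0: (13−8)−0=5 ⇒ Z^5
Ȟ^1: (12−4)−8=0 ⇒ 0
Ȟ^2: (5−1)−4=0 ⇒ 0


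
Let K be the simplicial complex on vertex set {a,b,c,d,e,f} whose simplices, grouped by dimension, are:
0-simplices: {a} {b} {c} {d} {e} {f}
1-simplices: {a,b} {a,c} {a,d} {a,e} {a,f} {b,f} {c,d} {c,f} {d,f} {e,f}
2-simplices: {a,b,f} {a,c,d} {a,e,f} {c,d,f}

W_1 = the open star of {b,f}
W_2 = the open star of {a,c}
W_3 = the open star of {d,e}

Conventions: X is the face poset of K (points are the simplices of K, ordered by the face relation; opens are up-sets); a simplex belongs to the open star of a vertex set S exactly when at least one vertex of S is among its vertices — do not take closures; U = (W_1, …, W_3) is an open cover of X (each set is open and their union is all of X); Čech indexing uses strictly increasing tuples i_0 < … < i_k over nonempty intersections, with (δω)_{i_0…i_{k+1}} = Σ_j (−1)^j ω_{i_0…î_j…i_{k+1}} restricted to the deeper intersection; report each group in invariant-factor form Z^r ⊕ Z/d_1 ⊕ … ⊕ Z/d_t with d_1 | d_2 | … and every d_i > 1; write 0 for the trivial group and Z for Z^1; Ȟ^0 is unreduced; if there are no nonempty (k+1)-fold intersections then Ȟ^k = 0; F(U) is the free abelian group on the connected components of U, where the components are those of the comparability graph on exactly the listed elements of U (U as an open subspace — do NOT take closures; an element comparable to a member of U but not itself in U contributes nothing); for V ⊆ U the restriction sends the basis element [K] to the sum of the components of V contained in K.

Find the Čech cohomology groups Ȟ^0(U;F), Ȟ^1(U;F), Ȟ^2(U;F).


intersection data:
  W1={{b},{f},{a,b},{a,f},{b,f},{c,f},{d,f},{e,f},{a,b,f},{a,e,f},{c,d,f}} W2={{a},{c},{a,b},{a,c},{a,d},{a,e},{a,f},{c,d},{c,f},{a,b,f},{a,c,d},{a,e,f},{c,d,f}} W3={{d},{e},{a,d},{a,e},{c,d},{d,f},{e,f},{a,c,d},{a,e,f},{c,d,f}}
  W12={{a,b},{a,f},{c,f},{a,b,f},{a,e,f},{c,d,f}} W13={{d,f},{e,f},{a,e,f},{c,d,f}} W23={{a,d},{a,e},{c,d},{a,c,d},{a,e,f},{c,d,f}}
  W123={{a,e,f},{c,d,f}}
components per intersection:
  W1: {{b},{f},{a,b},{a,f},{b,f},{c,f},{d,f},{e,f},{a,b,f},{a,e,f},{c,d,f}}
  W2: {{a},{c},{a,b},{a,c},{a,d},{a,e},{a,f},{c,d},{c,f},{a,b,f},{a,c,d},{a,e,f},{c,d,f}}
  W3: {{d},{a,d},{c,d},{d,f},{a,c,d},{c,d,f}} {{e},{a,e},{e,f},{a,e,f}}
  W12: {{a,b},{a,f},{a,b,f},{a,e,f}} {{c,f},{c,d,f}}
  W13: {{d,f},{c,d,f}} {{e,f},{a,e,f}}
  W23: {{a,d},{c,d},{a,c,d},{c,d,f}} {{a,e},{a,e,f}}
  W123: {{a,e,f}} {{c,d,f}}
C dims 4,6,2; δ0: rk 3, SNF 1^3; δ1: rk 2, SNF 1^2
Ȟ^0 = (4 − 3) − 0 = 1, so Ȟ^0 ≅ Z
Ȟ^1 = (6 − 2) − 3 = 1, so Ȟ^1 ≅ Z
Ȟ^2 = (2 − 0) − 2 = 0, so Ȟ^2 ≅ 0

Ȟ^0 ≅ Z,  Ȟ^1 ≅ Z,  Ȟ^2 ≅ 0


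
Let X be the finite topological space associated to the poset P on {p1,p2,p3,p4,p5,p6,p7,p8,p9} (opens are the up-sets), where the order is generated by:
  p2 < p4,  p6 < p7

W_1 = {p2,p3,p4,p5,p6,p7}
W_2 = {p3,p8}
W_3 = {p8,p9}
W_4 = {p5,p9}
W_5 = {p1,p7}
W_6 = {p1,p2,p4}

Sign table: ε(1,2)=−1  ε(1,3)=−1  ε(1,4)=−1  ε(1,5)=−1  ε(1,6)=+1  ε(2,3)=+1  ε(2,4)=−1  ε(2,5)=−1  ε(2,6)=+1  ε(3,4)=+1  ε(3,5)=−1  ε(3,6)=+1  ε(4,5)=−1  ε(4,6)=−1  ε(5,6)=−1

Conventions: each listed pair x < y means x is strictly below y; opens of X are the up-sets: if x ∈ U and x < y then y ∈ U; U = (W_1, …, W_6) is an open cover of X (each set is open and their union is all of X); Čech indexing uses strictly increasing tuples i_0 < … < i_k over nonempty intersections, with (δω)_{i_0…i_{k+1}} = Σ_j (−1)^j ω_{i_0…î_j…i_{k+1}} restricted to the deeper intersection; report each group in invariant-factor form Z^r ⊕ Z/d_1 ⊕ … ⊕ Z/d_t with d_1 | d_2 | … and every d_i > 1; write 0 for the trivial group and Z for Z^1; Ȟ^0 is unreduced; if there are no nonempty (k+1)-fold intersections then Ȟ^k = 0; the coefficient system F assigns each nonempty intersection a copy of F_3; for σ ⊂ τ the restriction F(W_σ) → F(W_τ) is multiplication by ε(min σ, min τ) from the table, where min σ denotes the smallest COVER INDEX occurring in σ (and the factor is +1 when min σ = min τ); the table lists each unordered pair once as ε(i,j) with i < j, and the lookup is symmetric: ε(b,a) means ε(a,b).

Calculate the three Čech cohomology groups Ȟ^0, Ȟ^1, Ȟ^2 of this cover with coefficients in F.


Ȟ^0 = Z/3, Ȟ^1 = Z/3 ⊕ Z/3 and Ȟ^2 = 0

nonempty intersections:
  W12={p3} W14={p5} W15={p7} W16={p2,p4} W23={p8} W34={p9} W56={p1}
C dims 6,7; δ0: rk_F3 5
Ȟ^0: (6−5)−0=1 ⇒ Z/3
Ȟ^1: (7−0)−5=2 ⇒ Z/3 ⊕ Z/3
Ȟ^2: (0−0)−0=0 ⇒ 0


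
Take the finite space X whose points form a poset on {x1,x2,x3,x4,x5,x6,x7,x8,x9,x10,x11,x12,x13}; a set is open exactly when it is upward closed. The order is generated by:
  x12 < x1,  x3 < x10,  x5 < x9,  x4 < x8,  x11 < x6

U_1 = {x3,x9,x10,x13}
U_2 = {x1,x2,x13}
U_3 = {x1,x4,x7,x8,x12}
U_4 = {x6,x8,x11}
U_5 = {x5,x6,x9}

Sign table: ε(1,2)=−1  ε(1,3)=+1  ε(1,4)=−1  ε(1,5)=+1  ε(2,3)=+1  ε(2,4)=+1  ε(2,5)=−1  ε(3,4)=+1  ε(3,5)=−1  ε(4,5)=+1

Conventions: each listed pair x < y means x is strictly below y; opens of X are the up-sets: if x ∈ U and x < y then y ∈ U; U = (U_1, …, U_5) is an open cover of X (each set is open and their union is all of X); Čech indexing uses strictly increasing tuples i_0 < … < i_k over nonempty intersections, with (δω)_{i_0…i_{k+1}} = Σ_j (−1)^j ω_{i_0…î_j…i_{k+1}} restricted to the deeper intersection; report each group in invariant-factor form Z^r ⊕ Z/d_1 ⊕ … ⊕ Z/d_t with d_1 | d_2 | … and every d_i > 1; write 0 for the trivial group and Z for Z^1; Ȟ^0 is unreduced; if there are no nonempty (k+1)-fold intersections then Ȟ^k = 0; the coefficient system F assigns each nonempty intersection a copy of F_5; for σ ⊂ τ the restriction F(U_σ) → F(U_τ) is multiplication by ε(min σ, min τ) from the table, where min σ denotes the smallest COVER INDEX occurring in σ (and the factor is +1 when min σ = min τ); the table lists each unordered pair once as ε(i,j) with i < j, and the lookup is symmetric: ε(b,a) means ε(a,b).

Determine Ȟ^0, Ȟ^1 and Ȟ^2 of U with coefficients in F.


nerve simplices:
  U12={x13} U15={x9} U23={x1} U34={x8} U45={x6}
C dims 5,5; δ0: rk_F5 5
degree 0: 5−5−0 = 0 → Ȟ^0 ≅ 0
degree 1: 5−0−5 = 0 → Ȟ^1 ≅ 0
degree 2: 0−0−0 = 0 → Ȟ^2 ≅ 0

Ȟ^0(U;F) ≅ 0, Ȟ^1(U;F) ≅ 0 and Ȟ^2(U;F) ≅ 0


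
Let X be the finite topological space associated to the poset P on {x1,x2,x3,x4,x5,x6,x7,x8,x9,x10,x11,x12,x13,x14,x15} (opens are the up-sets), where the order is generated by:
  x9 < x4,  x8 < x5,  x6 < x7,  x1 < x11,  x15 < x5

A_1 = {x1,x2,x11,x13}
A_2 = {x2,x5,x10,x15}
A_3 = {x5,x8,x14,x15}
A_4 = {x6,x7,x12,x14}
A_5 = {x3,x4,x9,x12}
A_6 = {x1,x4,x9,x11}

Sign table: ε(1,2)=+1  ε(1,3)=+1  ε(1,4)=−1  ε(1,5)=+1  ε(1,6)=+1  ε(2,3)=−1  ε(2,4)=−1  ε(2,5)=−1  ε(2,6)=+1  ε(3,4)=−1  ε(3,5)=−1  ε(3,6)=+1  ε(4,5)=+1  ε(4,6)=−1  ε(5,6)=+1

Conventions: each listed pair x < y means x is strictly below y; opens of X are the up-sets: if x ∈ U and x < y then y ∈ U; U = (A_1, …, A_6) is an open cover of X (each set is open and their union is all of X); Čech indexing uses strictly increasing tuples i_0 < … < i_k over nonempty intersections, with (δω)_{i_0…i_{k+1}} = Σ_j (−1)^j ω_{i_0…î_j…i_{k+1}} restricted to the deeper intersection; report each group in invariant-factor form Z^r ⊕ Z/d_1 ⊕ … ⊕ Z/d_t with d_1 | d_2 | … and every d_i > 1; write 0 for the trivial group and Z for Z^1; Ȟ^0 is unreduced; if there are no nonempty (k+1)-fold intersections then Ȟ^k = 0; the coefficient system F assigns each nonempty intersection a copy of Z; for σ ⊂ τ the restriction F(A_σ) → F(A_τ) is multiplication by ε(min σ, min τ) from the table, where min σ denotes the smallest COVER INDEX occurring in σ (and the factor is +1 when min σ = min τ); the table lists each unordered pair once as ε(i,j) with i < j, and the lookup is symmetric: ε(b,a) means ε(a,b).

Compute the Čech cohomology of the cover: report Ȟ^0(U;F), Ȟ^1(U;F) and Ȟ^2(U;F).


Ȟ^0 = Z, Ȟ^1 = Z and Ȟ^2 = 0

intersection data:
  A12={x2} A16={x1,x11} A23={x5,x15} A34={x14} A45={x12} A56={x4,x9}
C dims 6,6; δ0: rk 5, SNF 1^5
Ȟ^0 = (6 − 5) − 0 = 1, so Ȟ^0 ≅ Z
Ȟ^1 = (6 − 0) − 5 = 1, so Ȟ^1 ≅ Z
Ȟ^2 = (0 − 0) − 0 = 0, so Ȟ^2 ≅ 0


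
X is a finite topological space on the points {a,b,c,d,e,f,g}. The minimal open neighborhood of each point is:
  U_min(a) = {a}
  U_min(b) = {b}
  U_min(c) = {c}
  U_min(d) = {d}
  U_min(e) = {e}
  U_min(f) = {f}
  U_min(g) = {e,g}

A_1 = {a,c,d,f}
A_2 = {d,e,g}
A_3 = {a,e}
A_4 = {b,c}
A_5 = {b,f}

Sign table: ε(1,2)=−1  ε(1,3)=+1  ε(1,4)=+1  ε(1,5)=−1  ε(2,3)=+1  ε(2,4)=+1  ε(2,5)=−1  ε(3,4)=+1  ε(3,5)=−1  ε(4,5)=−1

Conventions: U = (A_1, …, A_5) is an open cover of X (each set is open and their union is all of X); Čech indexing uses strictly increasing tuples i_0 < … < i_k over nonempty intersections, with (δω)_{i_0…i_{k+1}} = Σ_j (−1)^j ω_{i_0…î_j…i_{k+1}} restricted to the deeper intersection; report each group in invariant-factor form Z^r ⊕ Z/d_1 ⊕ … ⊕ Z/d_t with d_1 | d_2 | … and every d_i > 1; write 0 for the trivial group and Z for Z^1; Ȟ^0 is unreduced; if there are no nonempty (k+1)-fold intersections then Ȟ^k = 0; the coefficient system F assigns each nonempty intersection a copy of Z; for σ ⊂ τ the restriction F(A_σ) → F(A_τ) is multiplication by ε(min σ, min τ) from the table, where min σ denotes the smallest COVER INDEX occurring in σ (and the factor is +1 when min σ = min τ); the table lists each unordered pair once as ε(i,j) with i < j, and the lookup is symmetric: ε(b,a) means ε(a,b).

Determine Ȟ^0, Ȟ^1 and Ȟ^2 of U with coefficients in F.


nerve simplices:
  A12={d} A13={a} A14={c} A15={f} A23={e} A45={b}
C dims 5,6; δ0: rk 5, SNF 1^4·2
degree 0: 5−5−0 = 0 → Ȟ^0 ≅ 0
degree 1: 6−0−5 = 1 plus torsion [2] → Ȟ^1 ≅ Z ⊕ Z/2
degree 2: 0−0−0 = 0 → Ȟ^2 ≅ 0

Ȟ^0(U;F) ≅ 0, Ȟ^1(U;F) ≅ Z ⊕ Z/2, Ȟ^2(U;F) ≅ 0


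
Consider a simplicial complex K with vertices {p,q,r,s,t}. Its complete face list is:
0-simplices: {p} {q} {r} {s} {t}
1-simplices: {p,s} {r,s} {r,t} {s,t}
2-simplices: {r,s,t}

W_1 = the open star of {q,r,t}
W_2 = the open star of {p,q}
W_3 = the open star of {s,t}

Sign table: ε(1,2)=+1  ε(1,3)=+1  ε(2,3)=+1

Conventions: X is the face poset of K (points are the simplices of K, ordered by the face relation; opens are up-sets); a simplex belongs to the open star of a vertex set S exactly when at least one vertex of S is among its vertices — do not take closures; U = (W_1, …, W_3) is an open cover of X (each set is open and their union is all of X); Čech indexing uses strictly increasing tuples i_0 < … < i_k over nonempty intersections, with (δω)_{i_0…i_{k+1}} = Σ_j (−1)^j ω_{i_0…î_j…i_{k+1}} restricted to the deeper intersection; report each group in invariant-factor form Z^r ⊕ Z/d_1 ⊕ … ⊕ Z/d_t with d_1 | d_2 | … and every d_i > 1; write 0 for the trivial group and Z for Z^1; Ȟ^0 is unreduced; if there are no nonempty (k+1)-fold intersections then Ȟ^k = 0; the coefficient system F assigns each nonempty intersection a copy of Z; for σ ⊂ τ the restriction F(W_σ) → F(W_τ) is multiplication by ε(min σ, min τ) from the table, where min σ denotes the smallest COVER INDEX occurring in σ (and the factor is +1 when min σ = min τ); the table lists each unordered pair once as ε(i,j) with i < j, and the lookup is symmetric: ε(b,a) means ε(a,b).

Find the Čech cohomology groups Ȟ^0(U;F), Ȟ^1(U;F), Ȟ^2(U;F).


nonempty intersections:
  W1={{q},{r},{t},{r,s},{r,t},{s,t},{r,s,t}} W2={{p},{q},{p,s}} W3={{s},{t},{p,s},{r,s},{r,t},{s,t},{r,s,t}}
  W12={{q}} W13={{t},{r,s},{r,t},{s,t},{r,s,t}} W23={{p,s}}
C dims 3,3; δ0: rk 2, SNF 1^2
Ȟ^0: (3−2)−0=1 ⇒ Z
Ȟ^1: (3−0)−2=1 ⇒ Z
Ȟ^2: (0−0)−0=0 ⇒ 0

Ȟ^0 = Z; Ȟ^1 = Z; Ȟ^2 = 0


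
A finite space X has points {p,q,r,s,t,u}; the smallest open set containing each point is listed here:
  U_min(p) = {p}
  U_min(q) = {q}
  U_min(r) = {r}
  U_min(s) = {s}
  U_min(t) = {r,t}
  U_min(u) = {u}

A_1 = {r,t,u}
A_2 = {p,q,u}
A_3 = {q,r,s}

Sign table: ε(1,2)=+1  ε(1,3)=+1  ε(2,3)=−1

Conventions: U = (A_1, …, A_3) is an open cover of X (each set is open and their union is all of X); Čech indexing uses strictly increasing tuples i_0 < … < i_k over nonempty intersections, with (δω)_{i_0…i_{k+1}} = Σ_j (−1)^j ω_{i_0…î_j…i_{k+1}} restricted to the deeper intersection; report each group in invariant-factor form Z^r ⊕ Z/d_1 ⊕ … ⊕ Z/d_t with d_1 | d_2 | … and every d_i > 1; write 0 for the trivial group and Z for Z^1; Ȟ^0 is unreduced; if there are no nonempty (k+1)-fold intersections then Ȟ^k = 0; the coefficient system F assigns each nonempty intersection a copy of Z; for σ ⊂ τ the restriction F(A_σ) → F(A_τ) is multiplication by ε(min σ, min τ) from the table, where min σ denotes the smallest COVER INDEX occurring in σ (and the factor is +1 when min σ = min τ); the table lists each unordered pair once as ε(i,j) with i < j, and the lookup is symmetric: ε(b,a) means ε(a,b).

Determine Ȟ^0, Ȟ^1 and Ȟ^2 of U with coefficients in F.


cover nerve:
  A12={u} A13={r} A23={q}
C dims 3,3; δ0: rk 3, SNF 1^2·2
Ȟ^0: (3−3)−0=0 ⇒ 0
Ȟ^1: (3−0)−3=0 plus torsion [2] ⇒ Z/2
Ȟ^2: (0−0)−0=0 ⇒ 0

Ȟ^0(U;F) ≅ 0,  Ȟ^1(U;F) ≅ Z/2,  Ȟ^2(U;F) ≅ 0


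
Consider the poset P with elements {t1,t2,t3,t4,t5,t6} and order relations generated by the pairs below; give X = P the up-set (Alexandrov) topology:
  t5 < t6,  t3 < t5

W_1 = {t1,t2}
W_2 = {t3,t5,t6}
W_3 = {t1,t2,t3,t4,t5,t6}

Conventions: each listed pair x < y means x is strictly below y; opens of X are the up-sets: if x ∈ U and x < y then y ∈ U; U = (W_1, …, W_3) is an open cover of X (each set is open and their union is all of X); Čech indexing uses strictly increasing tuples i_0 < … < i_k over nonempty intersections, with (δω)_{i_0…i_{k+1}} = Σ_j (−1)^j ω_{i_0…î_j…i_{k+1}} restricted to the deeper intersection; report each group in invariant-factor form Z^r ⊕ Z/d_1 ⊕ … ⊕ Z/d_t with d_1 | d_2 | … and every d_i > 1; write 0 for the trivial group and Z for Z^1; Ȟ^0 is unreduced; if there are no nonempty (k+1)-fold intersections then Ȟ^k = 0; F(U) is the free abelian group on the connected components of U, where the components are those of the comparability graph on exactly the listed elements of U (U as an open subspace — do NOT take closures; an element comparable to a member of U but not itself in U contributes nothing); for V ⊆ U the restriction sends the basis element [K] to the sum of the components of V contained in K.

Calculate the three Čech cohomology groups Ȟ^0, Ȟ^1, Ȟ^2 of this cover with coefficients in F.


nerve of the cover:
  W13={t1,t2} W23={t3,t5,t6}
components per intersection:
  W1: {t1} {t2}
  W2: {t3,t5,t6}
  W3: {t1} {t2} {t3,t5,t6} {t4}
  W13: {t1} {t2}
  W23: {t3,t5,t6}
C dims 7,3; δ0: rk 3, SNF 1^3
Ȟ^0 = (7 − 3) − 0 = 4, so Ȟ^0 ≅ Z^4
Ȟ^1 = (3 − 0) − 3 = 0, so Ȟ^1 ≅ 0
Ȟ^2 = (0 − 0) − 0 = 0, so Ȟ^2 ≅ 0

Ȟ^0 ≅ Z^4; Ȟ^1 ≅ 0; Ȟ^2 ≅ 0


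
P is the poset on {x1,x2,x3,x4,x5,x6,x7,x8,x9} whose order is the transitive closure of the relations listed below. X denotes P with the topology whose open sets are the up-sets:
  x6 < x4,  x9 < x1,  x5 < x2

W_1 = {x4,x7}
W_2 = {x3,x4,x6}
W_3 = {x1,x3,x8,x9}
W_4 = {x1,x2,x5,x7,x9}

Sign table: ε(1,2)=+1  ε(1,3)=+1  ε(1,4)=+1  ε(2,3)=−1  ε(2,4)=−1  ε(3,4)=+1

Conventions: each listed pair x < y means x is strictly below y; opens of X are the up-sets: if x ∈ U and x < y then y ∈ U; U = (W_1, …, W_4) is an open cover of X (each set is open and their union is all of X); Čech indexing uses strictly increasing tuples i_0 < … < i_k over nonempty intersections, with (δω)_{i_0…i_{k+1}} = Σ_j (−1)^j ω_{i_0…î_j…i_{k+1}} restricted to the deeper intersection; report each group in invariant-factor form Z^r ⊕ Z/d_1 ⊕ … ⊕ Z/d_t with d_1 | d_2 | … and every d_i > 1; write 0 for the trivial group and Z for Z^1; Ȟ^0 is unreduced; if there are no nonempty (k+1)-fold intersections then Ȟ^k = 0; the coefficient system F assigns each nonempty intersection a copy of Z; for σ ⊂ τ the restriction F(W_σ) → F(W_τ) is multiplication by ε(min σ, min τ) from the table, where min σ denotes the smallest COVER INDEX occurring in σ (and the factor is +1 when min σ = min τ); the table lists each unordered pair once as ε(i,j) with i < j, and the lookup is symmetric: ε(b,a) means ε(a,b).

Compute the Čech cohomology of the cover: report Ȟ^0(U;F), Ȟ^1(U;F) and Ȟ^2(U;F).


Ȟ^0 ≅ 0, Ȟ^1 ≅ Z/2 and Ȟ^2 ≅ 0

intersection data:
  W12={x4} W14={x7} W23={x3} W34={x1,x9}
C dims 4,4; δ0: rk 4, SNF 1^3·2
Ȟ^0 = (4 − 4) − 0 = 0, so Ȟ^0 ≅ 0
Ȟ^1 = (4 − 0) − 4 = 0 plus torsion [2], so Ȟ^1 ≅ Z/2
Ȟ^2 = (0 − 0) − 0 = 0, so Ȟ^2 ≅ 0


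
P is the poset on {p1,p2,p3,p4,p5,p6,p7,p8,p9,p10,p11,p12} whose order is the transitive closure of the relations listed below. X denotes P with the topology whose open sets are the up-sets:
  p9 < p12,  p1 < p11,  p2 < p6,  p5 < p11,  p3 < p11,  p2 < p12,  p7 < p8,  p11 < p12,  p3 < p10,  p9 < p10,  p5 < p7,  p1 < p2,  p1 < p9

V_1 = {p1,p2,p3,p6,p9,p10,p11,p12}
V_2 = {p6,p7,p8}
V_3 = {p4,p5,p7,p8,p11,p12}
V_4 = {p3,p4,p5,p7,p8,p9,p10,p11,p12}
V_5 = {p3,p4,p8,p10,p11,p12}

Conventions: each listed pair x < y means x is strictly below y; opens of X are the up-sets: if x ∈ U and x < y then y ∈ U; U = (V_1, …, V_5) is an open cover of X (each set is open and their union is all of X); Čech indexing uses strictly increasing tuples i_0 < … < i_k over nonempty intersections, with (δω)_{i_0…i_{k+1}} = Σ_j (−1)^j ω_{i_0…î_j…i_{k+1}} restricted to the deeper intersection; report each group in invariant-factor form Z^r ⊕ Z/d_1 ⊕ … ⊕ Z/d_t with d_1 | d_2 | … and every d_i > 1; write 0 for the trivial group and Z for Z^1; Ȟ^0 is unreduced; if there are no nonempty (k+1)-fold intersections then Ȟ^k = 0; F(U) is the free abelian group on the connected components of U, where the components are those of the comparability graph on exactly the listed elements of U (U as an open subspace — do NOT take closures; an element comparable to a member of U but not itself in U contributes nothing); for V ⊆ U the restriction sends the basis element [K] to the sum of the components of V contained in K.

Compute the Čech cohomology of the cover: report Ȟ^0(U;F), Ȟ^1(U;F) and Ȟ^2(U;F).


Ȟ^0(U;F) ≅ Z^2,  Ȟ^1(U;F) ≅ 0,  Ȟ^2(U;F) ≅ 0

nerve of the cover:
  V12={p6} V13={p11,p12} V14={p3,p9,p10,p11,p12} V15={p3,p10,p11,p12} V23={p7,p8} V24={p7,p8} V25={p8} V34={p4,p5,p7,p8,p11,p12} V35={p4,p8,p11,p12} V45={p3,p4,p8,p10,p11,p12}
  V134={p11,p12} V135={p11,p12} V145={p3,p10,p11,p12} V234={p7,p8} V235={p8} V245={p8} V345={p4,p8,p11,p12}
  V1345={p11,p12} V2345={p8}
components per intersection:
  V1: {p1,p2,p3,p6,p9,p10,p11,p12}
  V2: {p6} {p7,p8}
  V3: {p4} {p5,p7,p8,p11,p12}
  V4: {p3,p5,p7,p8,p9,p10,p11,p12} {p4}
  V5: {p3,p10,p11,p12} {p4} {p8}
  V12: {p6}
  V13: {p11,p12}
  V14: {p3,p9,p10,p11,p12}
  V15: {p3,p10,p11,p12}
  V23: {p7,p8}
  V24: {p7,p8}
  V25: {p8}
  V34: {p4} {p5,p7,p8,p11,p12}
  V35: {p4} {p8} {p11,p12}
  V45: {p3,p10,p11,p12} {p4} {p8}
  V134: {p11,p12}
  V135: {p11,p12}
  V145: {p3,p10,p11,p12}
  V234: {p7,p8}
  V235: {p8}
  V245: {p8}
  V345: {p4} {p8} {p11,p12}
  V1345: {p11,p12}
  V2345: {p8}
C dims 10,15,9,2; δ0: rk 8, SNF 1^8; δ1: rk 7, SNF 1^7; δ2: rk 2, SNF 1^2
Ȟ^0 = (10 − 8) − 0 = 2, so Ȟ^0 ≅ Z^2
Ȟ^1 = (15 − 7) − 8 = 0, so Ȟ^1 ≅ 0
Ȟ^2 = (9 − 2) − 7 = 0, so Ȟ^2 ≅ 0


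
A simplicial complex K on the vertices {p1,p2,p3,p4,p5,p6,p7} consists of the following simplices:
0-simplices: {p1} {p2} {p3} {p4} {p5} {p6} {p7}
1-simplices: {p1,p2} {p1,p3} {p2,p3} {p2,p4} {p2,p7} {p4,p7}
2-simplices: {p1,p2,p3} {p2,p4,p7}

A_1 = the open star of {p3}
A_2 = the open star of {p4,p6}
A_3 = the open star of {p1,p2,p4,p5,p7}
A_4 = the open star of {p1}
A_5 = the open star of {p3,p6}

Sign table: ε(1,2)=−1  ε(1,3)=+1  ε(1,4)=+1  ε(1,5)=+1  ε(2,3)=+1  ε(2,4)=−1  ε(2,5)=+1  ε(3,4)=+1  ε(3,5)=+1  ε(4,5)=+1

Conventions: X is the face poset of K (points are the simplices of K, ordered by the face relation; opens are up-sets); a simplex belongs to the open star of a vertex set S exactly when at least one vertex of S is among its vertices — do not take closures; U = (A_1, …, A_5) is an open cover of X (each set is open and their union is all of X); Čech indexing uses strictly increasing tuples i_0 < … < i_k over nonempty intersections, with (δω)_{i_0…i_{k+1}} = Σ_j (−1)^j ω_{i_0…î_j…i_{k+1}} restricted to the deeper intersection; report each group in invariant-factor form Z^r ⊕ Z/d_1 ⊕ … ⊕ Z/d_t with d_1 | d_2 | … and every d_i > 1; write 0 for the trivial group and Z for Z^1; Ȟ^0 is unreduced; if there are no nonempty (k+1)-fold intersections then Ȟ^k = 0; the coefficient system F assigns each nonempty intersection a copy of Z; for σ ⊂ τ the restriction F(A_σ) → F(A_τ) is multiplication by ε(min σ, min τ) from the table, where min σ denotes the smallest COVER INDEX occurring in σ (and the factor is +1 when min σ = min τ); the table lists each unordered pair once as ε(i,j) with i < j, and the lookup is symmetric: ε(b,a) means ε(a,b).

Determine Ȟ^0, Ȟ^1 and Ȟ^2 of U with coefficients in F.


intersection data:
  A1={{p3},{p1,p3},{p2,p3},{p1,p2,p3}} A2={{p4},{p6},{p2,p4},{p4,p7},{p2,p4,p7}} A3={{p1},{p2},{p4},{p5},{p7},{p1,p2},{p1,p3},{p2,p3},{p2,p4},{p2,p7},{p4,p7},{p1,p2,p3},{p2,p4,p7}} A4={{p1},{p1,p2},{p1,p3},{p1,p2,p3}} A5={{p3},{p6},{p1,p3},{p2,p3},{p1,p2,p3}}
  A13={{p1,p3},{p2,p3},{p1,p2,p3}} A14={{p1,p3},{p1,p2,p3}} A15={{p3},{p1,p3},{p2,p3},{p1,p2,p3}} A23={{p4},{p2,p4},{p4,p7},{p2,p4,p7}} A25={{p6}} A34={{p1},{p1,p2},{p1,p3},{p1,p2,p3}} A35={{p1,p3},{p2,p3},{p1,p2,p3}} A45={{p1,p3},{p1,p2,p3}}
  A134={{p1,p3},{p1,p2,p3}} A135={{p1,p3},{p2,p3},{p1,p2,p3}} A145={{p1,p3},{p1,p2,p3}} A345={{p1,p3},{p1,p2,p3}}
  A1345={{p1,p3},{p1,p2,p3}}
C dims 5,8,4,1; δ0: rk 4, SNF 1^4; δ1: rk 3, SNF 1^3; δ2: rk 1, SNF 1^1
Ȟ^0 = (5 − 4) − 0 = 1, so Ȟ^0 ≅ Z
Ȟ^1 = (8 − 3) − 4 = 1, so Ȟ^1 ≅ Z
Ȟ^2 = (4 − 1) − 3 = 0, so Ȟ^2 ≅ 0

Ȟ^0 ≅ Z; Ȟ^1 ≅ Z; Ȟ^2 ≅ 0


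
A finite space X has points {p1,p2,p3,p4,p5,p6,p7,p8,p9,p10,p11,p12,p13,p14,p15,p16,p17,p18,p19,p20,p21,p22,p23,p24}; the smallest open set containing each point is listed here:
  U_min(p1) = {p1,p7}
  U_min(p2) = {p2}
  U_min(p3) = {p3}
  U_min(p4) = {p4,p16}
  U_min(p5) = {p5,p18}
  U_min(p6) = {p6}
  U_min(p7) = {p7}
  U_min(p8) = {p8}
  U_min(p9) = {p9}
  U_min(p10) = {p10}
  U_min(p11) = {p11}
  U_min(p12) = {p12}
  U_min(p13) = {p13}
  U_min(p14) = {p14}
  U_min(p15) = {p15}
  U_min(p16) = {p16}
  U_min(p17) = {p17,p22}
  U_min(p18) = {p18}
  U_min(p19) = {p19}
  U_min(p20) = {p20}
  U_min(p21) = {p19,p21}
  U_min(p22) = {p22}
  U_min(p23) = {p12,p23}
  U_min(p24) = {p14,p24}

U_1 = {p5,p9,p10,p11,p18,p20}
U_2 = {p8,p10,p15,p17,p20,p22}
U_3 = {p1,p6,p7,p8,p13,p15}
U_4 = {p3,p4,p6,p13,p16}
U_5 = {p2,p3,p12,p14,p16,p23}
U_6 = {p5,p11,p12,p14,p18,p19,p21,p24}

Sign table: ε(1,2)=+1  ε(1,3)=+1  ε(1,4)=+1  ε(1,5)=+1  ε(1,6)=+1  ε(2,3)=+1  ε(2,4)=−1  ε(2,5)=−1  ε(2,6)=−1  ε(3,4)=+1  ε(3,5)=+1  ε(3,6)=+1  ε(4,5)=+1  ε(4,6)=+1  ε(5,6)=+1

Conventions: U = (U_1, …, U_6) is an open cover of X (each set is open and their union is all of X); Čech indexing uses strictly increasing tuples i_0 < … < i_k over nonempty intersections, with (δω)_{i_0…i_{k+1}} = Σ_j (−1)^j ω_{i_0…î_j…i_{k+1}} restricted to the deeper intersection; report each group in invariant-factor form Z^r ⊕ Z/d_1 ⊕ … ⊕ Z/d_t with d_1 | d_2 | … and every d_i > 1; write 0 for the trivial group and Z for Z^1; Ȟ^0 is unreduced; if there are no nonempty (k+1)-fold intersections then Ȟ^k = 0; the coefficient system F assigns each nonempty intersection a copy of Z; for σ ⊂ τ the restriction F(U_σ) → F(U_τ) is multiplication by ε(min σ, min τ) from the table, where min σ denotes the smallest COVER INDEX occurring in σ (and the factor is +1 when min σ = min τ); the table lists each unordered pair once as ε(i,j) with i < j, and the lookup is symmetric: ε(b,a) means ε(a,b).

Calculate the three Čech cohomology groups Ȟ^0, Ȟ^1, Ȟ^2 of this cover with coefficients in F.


intersection data:
  U12={p10,p20} U16={p5,p11,p18} U23={p8,p15} U34={p6,p13} U45={p3,p16} U56={p12,p14}
C dims 6,6; δ0: rk 5, SNF 1^5
Ȟ^0 = (6 − 5) − 0 = 1, so Ȟ^0 ≅ Z
Ȟ^1 = (6 − 0) − 5 = 1, so Ȟ^1 ≅ Z
Ȟ^2 = (0 − 0) − 0 = 0, so Ȟ^2 ≅ 0

Ȟ^0 = Z; Ȟ^1 = Z; Ȟ^2 = 0


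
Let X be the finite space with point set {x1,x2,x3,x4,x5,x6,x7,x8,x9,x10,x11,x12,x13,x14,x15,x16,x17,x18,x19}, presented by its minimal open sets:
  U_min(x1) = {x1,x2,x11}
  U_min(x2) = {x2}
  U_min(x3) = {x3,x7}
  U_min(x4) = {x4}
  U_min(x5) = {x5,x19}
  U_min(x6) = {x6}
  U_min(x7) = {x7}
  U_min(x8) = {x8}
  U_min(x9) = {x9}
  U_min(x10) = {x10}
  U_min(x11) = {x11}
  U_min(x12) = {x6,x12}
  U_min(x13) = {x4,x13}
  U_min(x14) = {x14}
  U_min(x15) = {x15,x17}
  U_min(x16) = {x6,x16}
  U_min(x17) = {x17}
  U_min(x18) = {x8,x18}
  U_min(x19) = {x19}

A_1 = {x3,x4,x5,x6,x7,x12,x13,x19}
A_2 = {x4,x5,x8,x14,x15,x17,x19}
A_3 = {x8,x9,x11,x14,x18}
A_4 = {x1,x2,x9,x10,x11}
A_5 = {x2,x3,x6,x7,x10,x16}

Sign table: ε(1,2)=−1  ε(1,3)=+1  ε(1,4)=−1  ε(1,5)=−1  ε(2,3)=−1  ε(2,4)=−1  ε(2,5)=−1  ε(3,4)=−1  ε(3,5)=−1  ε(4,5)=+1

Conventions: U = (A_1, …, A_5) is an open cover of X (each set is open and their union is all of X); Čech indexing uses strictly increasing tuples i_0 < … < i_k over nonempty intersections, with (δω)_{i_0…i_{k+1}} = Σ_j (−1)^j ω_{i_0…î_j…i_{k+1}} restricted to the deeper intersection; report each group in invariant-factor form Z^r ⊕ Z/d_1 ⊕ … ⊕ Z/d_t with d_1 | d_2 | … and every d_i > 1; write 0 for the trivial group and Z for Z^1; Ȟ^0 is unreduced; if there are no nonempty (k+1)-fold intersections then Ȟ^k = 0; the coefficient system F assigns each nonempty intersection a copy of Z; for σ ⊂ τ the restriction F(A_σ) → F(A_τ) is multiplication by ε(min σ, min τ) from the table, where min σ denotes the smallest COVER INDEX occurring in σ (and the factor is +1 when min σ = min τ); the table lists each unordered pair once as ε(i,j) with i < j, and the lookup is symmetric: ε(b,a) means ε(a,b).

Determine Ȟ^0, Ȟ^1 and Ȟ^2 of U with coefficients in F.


Ȟ^0 ≅ Z; Ȟ^1 ≅ Z; Ȟ^2 ≅ 0

nonempty intersections:
  A12={x4,x5,x19} A15={x3,x6,x7} A23={x8,x14} A34={x9,x11} A45={x2,x10}
C dims 5,5; δ0: rk 4, SNF 1^4
Ȟ^0: (5−4)−0=1 ⇒ Z
Ȟ^1: (5−0)−4=1 ⇒ Z
Ȟ^2: (0−0)−0=0 ⇒ 0


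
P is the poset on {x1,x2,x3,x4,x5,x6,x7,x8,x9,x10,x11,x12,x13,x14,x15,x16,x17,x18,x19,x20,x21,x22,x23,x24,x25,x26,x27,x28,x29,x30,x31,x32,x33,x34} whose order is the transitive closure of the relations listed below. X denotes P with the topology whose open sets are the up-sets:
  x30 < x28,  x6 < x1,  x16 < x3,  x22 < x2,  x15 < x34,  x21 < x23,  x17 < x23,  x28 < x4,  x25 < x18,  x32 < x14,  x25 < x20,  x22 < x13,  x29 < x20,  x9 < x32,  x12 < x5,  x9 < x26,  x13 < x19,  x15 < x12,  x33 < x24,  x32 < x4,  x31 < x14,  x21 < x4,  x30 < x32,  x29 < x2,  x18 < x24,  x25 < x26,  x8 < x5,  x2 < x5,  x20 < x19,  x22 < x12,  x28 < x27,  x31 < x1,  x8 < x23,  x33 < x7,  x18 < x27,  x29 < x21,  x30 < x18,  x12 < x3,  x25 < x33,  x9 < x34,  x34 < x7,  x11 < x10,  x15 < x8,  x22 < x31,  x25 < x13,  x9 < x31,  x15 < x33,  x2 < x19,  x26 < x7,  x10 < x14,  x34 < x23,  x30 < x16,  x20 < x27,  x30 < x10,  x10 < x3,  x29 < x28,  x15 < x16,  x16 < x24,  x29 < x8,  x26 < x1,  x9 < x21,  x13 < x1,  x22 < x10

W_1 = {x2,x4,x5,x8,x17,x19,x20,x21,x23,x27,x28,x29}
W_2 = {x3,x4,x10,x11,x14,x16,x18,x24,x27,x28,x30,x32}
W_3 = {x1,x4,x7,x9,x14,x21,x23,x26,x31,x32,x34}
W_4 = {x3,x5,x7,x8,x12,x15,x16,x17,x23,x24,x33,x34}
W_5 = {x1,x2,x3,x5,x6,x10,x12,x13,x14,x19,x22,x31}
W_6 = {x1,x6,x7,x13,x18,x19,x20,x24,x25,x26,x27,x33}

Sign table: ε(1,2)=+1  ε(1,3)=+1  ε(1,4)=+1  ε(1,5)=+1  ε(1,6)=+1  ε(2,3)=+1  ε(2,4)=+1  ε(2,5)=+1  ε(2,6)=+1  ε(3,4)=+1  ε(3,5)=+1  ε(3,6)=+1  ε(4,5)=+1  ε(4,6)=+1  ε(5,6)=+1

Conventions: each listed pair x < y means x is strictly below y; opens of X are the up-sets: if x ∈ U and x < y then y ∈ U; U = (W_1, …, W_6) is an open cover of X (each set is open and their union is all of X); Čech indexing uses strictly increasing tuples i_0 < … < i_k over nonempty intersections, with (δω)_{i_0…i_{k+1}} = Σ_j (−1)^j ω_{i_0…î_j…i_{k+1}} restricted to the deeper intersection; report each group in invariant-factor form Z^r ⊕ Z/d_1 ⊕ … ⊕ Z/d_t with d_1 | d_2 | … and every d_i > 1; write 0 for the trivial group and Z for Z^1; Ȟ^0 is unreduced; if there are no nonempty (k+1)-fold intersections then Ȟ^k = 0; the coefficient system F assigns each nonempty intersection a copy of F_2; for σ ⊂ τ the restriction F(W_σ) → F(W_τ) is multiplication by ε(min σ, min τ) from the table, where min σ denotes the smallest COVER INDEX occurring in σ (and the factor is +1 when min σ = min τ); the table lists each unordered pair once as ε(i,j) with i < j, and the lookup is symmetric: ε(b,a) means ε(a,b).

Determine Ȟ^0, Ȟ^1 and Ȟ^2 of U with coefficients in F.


nonempty intersections:
  W12={x4,x27,x28} W13={x4,x21,x23} W14={x5,x8,x17,x23} W15={x2,x5,x19} W16={x19,x20,x27} W23={x4,x14,x32} W24={x3,x16,x24} W25={x3,x10,x14} W26={x18,x24,x27} W34={x7,x23,x34} W35={x1,x14,x31} W36={x1,x7,x26} W45={x3,x5,x12} W46={x7,x24,x33} W56={x1,x6,x13,x19}
  W123={x4} W126={x27} W134={x23} W145={x5} W156={x19} W235={x14} W245={x3} W246={x24} W346={x7} W356={x1}
C dims 6,15,10; δ0: rk_F2 5; δ1: rk_F2 9
Ȟ^0: (6−5)−0=1 ⇒ Z/2
Ȟ^1: (15−9)−5=1 ⇒ Z/2
Ȟ^2: (10−0)−9=1 ⇒ Z/2

Ȟ^0 = Z/2, Ȟ^1 = Z/2 and Ȟ^2 = Z/2
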